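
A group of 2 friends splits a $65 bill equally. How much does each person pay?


Total bill: $65
Number of people: 2
Each pays: $65 / 2 = $32.50

$32.50


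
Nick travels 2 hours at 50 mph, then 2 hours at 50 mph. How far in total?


Leg 1 distance:
50 x 2 = 100 miles
Leg 2 distance:
50 x 2 = 100 miles
Total distance:
100 + 100 = 200 miles

200 miles


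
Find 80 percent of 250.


Convert percentage to decimal:
80% = 0.8
Multiply:
250 x 0.8 = 200

200


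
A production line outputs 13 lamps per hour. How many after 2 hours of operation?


Production rate: 13 lamps per hour
Time: 2 hours
Total: 13 x 2 = 26 lamps

26 lamps


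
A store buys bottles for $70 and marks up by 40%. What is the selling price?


Calculate the markup amount:
40% of $70 = $28
Add to cost:
$70 + $28 = $98

$98


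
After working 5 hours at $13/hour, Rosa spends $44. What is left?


Calculate earnings:
5 x $13 = $65
Subtract spending:
$65 - $44 = $21

$21


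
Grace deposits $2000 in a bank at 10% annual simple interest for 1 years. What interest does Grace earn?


Use the formula I = P x R x T / 100
P x R x T = 2000 x 10 x 1 = 20000
I = 20000 / 100 = $200

$200


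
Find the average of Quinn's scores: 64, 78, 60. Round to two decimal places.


Add the scores:
64 + 78 + 60 = 202
Divide by the number of tests:
202 / 3 = 67.3333... ≈ 67.33

67.33


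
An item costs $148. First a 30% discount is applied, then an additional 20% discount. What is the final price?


First discount:
30% of $148 = $44.40
Price after first discount:
$148 - $44.40 = $103.60
Second discount:
20% of $103.60 = $20.72
Final price:
$103.60 - $20.72 = $82.88

$82.88


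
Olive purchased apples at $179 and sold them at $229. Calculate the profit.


Selling price = $229
Cost price = $179
Profit = selling price - cost price:
Profit = $229 - $179 = $50

$50


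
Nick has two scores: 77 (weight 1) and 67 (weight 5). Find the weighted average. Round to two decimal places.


Weighted sum:
1 x 77 + 5 x 67 = 412
Total weight:
1 + 5 = 6
Weighted average:
412 / 6 = 68.6666... ≈ 68.67

68.67


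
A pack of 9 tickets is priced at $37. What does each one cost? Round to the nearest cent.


Total cost: $37
Number of items: 9
Unit price: $37 / 9 = $4.1111... ≈ $4.11

$4.11


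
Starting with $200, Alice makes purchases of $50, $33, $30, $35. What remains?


Add up expenses:
$50 + $33 + $30 + $35 = $148
Subtract from budget:
$200 - $148 = $52

$52


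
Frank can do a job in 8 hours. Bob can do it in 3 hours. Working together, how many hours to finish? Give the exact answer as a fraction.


Frank's rate: 1/8 of the job per hour
Bob's rate: 1/3 of the job per hour
Combined rate: 1/8 + 1/3 = 11/24 per hour
Time = 1 / (11/24) = 24/11 hours (≈ 2.18 hours)

24/11 hours


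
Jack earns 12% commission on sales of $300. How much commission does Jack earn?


Convert rate to decimal:
12% = 0.12
Multiply by sales:
$300 x 0.12 = $36

$36


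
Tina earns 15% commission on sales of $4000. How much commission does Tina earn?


Convert rate to decimal:
15% = 0.15
Multiply by sales:
$4000 x 0.15 = $600

$600


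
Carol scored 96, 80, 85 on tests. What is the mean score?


Add the scores:
96 + 80 + 85 = 261
Divide by the number of tests:
261 / 3 = 87

87


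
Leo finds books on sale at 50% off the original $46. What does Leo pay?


Calculate the discount amount:
50% of $46 = $23
Subtract from original:
$46 - $23 = $23

$23


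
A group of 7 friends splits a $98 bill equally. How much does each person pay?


Total bill: $98
Number of people: 7
Each pays: $98 / 7 = $14

$14


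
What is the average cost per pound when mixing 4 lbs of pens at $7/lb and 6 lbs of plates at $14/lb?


Cost of pens:
4 x $7 = $28
Cost of plates:
6 x $14 = $84
Total cost: $28 + $84 = $112
Total weight: 10 lbs
Average: $112 / 10 = $11.20/lb

$11.20/lb


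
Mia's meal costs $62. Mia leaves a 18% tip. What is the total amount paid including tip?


Calculate the tip:
18% of $62 = $11.16
Add tip to meal cost:
$62 + $11.16 = $73.16

$73.16


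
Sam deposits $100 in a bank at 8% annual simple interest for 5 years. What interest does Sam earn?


Use the formula I = P x R x T / 100
P x R x T = 100 x 8 x 5 = 4000
I = 4000 / 100 = $40

$40


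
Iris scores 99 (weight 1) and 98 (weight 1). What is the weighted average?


Weighted sum:
1 x 99 + 1 x 98 = 197
Total weight:
1 + 1 = 2
Weighted average:
197 / 2 = 98.5

98.5


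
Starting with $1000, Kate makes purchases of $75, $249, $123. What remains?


Add up expenses:
$75 + $249 + $123 = $447
Subtract from budget:
$1000 - $447 = $553

$553


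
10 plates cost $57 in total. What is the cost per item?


Total cost: $57
Number of items: 10
Unit price: $57 / 10 = $5.70

$5.70


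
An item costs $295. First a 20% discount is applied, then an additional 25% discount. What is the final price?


First discount:
20% of $295 = $59
Price after first discount:
$295 - $59 = $236
Second discount:
25% of $236 = $59
Final price:
$236 - $59 = $177

$177


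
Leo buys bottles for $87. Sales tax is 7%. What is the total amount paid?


Calculate the tax:
7% of $87 = $6.09
Add tax to price:
$87 + $6.09 = $93.09

$93.09


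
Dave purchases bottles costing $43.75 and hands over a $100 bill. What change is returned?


Start with the amount paid:
$100
Subtract the price:
$100 - $43.75 = $56.25

$56.25


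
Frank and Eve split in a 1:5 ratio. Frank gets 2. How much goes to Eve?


Find the multiplier:
2 / 1 = 2
Apply to Eve's share:
5 x 2 = 10

10


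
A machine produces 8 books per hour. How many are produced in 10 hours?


Production rate: 8 books per hour
Time: 10 hours
Total: 8 x 10 = 80 books

80 books


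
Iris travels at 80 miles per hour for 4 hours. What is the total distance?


Use the formula: distance = speed x time
Speed = 80 mph, Time = 4 hours
80 x 4 = 320 miles

320 miles


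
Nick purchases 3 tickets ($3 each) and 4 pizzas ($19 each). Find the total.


Cost of tickets:
3 x $3 = $9
Cost of pizzas:
4 x $19 = $76
Add both:
$9 + $76 = $85

$85


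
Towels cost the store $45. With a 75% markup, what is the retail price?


Calculate the markup amount:
75% of $45 = $33.75
Add to cost:
$45 + $33.75 = $78.75

$78.75


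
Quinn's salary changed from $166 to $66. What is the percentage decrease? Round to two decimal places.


Find the absolute change:
|66 - 166| = 100
Divide by original and multiply by 100:
100 / 166 x 100 = 60.2409...% ≈ 60.24%

60.24%


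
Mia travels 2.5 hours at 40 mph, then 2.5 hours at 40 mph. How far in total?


Leg 1 distance:
40 x 2.5 = 100 miles
Leg 2 distance:
40 x 2.5 = 100 miles
Total distance:
100 + 100 = 200 miles

200 miles


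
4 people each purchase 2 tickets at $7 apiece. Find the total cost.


Cost per person:
2 x $7 = $14
Group total:
4 x $14 = $56

$56


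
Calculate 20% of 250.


Convert percentage to decimal:
20% = 0.2
Multiply:
250 x 0.2 = 50

50


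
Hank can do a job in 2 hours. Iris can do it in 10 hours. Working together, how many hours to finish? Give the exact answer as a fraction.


Hank's rate: 1/2 of the job per hour
Iris's rate: 1/10 of the job per hour
Combined rate: 1/2 + 1/10 = 3/5 per hour
Time = 1 / (3/5) = 5/3 hours (≈ 1.67 hours)

5/3 hours


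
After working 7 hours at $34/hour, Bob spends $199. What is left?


Calculate earnings:
7 x $34 = $238
Subtract spending:
$238 - $199 = $39

$39


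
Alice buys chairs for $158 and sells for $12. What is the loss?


Selling price = $12
Cost price = $158
Loss = cost price - selling price:
Loss = $158 - $12 = $146

$146


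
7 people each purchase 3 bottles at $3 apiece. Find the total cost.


Cost per person:
3 x $3 = $9
Group total:
7 x $9 = $63

$63


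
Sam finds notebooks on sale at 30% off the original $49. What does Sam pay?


Calculate the discount amount:
30% of $49 = $14.70
Subtract from original:
$49 - $14.70 = $34.30

$34.30


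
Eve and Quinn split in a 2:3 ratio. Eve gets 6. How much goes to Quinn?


Find the multiplier:
6 / 2 = 3
Apply to Quinn's share:
3 x 3 = 9

9


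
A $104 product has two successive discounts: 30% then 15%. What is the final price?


First discount:
30% of $104 = $31.20
Price after first discount:
$104 - $31.20 = $72.80
Second discount:
15% of $72.80 = $10.92
Final price:
$72.80 - $10.92 = $61.88

$61.88


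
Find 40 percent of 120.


Convert percentage to decimal:
40% = 0.4
Multiply:
120 x 0.4 = 48

48


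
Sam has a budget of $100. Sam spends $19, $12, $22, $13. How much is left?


Add up expenses:
$19 + $12 + $22 + $13 = $66
Subtract from budget:
$100 - $66 = $34

$34


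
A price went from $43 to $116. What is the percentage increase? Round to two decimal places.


Find the absolute change:
|116 - 43| = 73
Divide by original and multiply by 100:
73 / 43 x 100 = 169.7674...% ≈ 169.77%

169.77%


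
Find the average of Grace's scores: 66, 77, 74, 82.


Add the scores:
66 + 77 + 74 + 82 = 299
Divide by the number of tests:
299 / 4 = 74.75

74.75


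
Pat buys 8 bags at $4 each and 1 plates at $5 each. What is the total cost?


Cost of bags:
8 x $4 = $32
Cost of plates:
1 x $5 = $5
Add both:
$32 + $5 = $37

$37


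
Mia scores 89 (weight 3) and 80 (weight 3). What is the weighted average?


Weighted sum:
3 x 89 + 3 x 80 = 507
Total weight:
3 + 3 = 6
Weighted average:
507 / 6 = 84.5

84.5


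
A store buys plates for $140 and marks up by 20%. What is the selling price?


Calculate the markup amount:
20% of $140 = $28
Add to cost:
$140 + $28 = $168

$168


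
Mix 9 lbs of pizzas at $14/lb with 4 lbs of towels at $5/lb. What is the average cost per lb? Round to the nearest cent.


Cost of pizzas:
9 x $14 = $126
Cost of towels:
4 x $5 = $20
Total cost: $126 + $20 = $146
Total weight: 13 lbs
Average: $146 / 13 = $11.2307... ≈ $11.23/lb

$11.23/lb


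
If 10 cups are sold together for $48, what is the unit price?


Total cost: $48
Number of items: 10
Unit price: $48 / 10 = $4.80

$4.80


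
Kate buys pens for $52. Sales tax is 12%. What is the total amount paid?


Calculate the tax:
12% of $52 = $6.24
Add tax to price:
$52 + $6.24 = $58.24

$58.24


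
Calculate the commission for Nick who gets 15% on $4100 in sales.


Convert rate to decimal:
15% = 0.15
Multiply by sales:
$4100 x 0.15 = $615

$615


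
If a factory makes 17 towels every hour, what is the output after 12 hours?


Production rate: 17 towels per hour
Time: 12 hours
Total: 17 x 12 = 204 towels

204 towels


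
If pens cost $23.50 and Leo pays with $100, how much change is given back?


Start with the amount paid:
$100
Subtract the price:
$100 - $23.50 = $76.50

$76.50


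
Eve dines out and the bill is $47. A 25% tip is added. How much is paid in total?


Calculate the tip:
25% of $47 = $11.75
Add tip to meal cost:
$47 + $11.75 = $58.75

$58.75


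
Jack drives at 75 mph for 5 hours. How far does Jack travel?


Use the formula: distance = speed x time
Speed = 75 mph, Time = 5 hours
75 x 5 = 375 miles

375 miles


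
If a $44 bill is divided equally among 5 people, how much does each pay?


Total bill: $44
Number of people: 5
Each pays: $44 / 5 = $8.80

$8.80


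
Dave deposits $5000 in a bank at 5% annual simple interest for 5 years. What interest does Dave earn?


Use the formula I = P x R x T / 100
P x R x T = 5000 x 5 x 5 = 125000
I = 125000 / 100 = $1250

$1250


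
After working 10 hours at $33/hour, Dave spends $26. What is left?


Calculate earnings:
10 x $33 = $330
Subtract spending:
$330 - $26 = $304

$304


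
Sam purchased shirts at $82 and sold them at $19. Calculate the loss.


Selling price = $19
Cost price = $82
Loss = cost price - selling price:
Loss = $82 - $19 = $63

$63


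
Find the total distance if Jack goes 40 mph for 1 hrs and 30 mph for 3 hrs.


Leg 1 distance:
40 x 1 = 40 miles
Leg 2 distance:
30 x 3 = 90 miles
Total distance:
40 + 90 = 130 miles

130 miles


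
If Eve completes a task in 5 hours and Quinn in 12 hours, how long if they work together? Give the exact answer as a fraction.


Eve's rate: 1/5 of the job per hour
Quinn's rate: 1/12 of the job per hour
Combined rate: 1/5 + 1/12 = 17/60 per hour
Time = 1 / (17/60) = 60/17 hours (≈ 3.53 hours)

60/17 hours


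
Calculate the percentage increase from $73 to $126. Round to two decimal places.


Find the absolute change:
|126 - 73| = 53
Divide by original and multiply by 100:
53 / 73 x 100 = 72.6027...% ≈ 72.6%

72.6%


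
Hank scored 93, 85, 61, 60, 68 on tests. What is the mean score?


Add the scores:
93 + 85 + 61 + 60 + 68 = 367
Divide by the number of tests:
367 / 5 = 73.4

73.4


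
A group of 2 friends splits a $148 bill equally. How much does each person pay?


Total bill: $148
Number of people: 2
Each pays: $148 / 2 = $74

$74


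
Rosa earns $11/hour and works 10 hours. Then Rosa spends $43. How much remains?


Calculate earnings:
10 x $11 = $110
Subtract spending:
$110 - $43 = $67

$67


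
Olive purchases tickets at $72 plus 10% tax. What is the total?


Calculate the tax:
10% of $72 = $7.20
Add tax to price:
$72 + $7.20 = $79.20

$79.20


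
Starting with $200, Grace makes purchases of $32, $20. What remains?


Add up expenses:
$32 + $20 = $52
Subtract from budget:
$200 - $52 = $148

$148


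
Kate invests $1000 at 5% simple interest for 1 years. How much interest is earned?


Use the formula I = P x R x T / 100
P x R x T = 1000 x 5 x 1 = 5000
I = 5000 / 100 = $50

$50


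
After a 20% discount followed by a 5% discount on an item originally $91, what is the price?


First discount:
20% of $91 = $18.20
Price after first discount:
$91 - $18.20 = $72.80
Second discount:
5% of $72.80 = $3.64
Final price:
$72.80 - $3.64 = $69.16

$69.16


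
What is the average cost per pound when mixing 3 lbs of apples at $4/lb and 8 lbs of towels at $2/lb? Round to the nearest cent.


Cost of apples:
3 x $4 = $12
Cost of towels:
8 x $2 = $16
Total cost: $12 + $16 = $28
Total weight: 11 lbs
Average: $28 / 11 = $2.5454... ≈ $2.55/lb

$2.55/lb


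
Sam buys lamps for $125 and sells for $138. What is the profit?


Selling price = $138
Cost price = $125
Profit = selling price - cost price:
Profit = $138 - $125 = $13

$13


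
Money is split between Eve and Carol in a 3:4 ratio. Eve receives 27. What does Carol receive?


Find the multiplier:
27 / 3 = 9
Apply to Carol's share:
4 x 9 = 36

36


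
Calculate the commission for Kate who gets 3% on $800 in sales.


Convert rate to decimal:
3% = 0.03
Multiply by sales:
$800 x 0.03 = $24

$24


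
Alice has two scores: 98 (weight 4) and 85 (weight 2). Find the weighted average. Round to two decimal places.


Weighted sum:
4 x 98 + 2 x 85 = 562
Total weight:
4 + 2 = 6
Weighted average:
562 / 6 = 93.6666... ≈ 93.67

93.67


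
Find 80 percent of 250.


Convert percentage to decimal:
80% = 0.8
Multiply:
250 x 0.8 = 200

200


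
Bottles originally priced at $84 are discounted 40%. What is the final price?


Calculate the discount amount:
40% of $84 = $33.60
Subtract from original:
$84 - $33.60 = $50.40

$50.40


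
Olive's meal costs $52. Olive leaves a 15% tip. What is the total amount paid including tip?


Calculate the tip:
15% of $52 = $7.80
Add tip to meal cost:
$52 + $7.80 = $59.80

$59.80


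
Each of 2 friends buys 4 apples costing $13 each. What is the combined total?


Cost per person:
4 x $13 = $52
Group total:
2 x $52 = $104

$104


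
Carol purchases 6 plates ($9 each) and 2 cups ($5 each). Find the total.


Cost of plates:
6 x $9 = $54
Cost of cups:
2 x $5 = $10
Add both:
$54 + $10 = $64

$64


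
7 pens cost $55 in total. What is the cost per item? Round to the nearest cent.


Total cost: $55
Number of items: 7
Unit price: $55 / 7 = $7.8571... ≈ $7.86

$7.86


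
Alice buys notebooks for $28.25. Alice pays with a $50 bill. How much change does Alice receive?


Start with the amount paid:
$50
Subtract the price:
$50 - $28.25 = $21.75

$21.75


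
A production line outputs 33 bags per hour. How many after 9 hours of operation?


Production rate: 33 bags per hour
Time: 9 hours
Total: 33 x 9 = 297 bags

297 bags


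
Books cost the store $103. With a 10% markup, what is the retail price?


Calculate the markup amount:
10% of $103 = $10.30
Add to cost:
$103 + $10.30 = $113.30

$113.30


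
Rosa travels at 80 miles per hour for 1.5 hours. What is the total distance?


Use the formula: distance = speed x time
Speed = 80 mph, Time = 1.5 hours
80 x 1.5 = 120 miles

120 miles


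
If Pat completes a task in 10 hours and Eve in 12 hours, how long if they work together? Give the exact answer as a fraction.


Pat's rate: 1/10 of the job per hour
Eve's rate: 1/12 of the job per hour
Combined rate: 1/10 + 1/12 = 11/60 per hour
Time = 1 / (11/60) = 60/11 hours (≈ 5.45 hours)

60/11 hours


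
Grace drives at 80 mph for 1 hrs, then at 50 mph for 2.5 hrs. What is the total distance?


Leg 1 distance:
80 x 1 = 80 miles
Leg 2 distance:
50 x 2.5 = 125 miles
Total distance:
80 + 125 = 205 miles

205 miles


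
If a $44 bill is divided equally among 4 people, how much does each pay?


Total bill: $44
Number of people: 4
Each pays: $44 / 4 = $11

$11


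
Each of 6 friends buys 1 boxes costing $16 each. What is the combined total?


Cost per person:
1 x $16 = $16
Group total:
6 x $16 = $96

$96


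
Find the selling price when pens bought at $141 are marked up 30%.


Calculate the markup amount:
30% of $141 = $42.30
Add to cost:
$141 + $42.30 = $183.30

$183.30


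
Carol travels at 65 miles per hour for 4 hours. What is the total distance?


Use the formula: distance = speed x time
Speed = 65 mph, Time = 4 hours
65 x 4 = 260 miles

260 miles


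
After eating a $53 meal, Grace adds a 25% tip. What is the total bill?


Calculate the tip:
25% of $53 = $13.25
Add tip to meal cost:
$53 + $13.25 = $66.25

$66.25


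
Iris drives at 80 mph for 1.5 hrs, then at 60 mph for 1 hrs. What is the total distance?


Leg 1 distance:
80 x 1.5 = 120 miles
Leg 2 distance:
60 x 1 = 60 miles
Total distance:
120 + 60 = 180 miles

180 miles


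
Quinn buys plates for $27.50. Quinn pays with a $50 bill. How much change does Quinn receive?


Start with the amount paid:
$50
Subtract the price:
$50 - $27.50 = $22.50

$22.50


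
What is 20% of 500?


Convert percentage to decimal:
20% = 0.2
Multiply:
500 x 0.2 = 100

100


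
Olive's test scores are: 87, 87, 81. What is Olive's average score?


Add the scores:
87 + 87 + 81 = 255
Divide by the number of tests:
255 / 3 = 85

85


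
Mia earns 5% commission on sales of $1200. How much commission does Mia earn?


Convert rate to decimal:
5% = 0.05
Multiply by sales:
$1200 x 0.05 = $60

$60


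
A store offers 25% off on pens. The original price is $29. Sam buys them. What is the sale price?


Calculate the discount amount:
25% of $29 = $7.25
Subtract from original:
$29 - $7.25 = $21.75

$21.75


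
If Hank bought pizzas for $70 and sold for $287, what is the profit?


Selling price = $287
Cost price = $70
Profit = selling price - cost price:
Profit = $287 - $70 = $217

$217


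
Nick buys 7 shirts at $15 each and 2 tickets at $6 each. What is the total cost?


Cost of shirts:
7 x $15 = $105
Cost of tickets:
2 x $6 = $12
Add both:
$105 + $12 = $117

$117


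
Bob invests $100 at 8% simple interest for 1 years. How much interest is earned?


Use the formula I = P x R x T / 100
P x R x T = 100 x 8 x 1 = 800
I = 800 / 100 = $8

$8


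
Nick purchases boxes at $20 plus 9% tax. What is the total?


Calculate the tax:
9% of $20 = $1.80
Add tax to price:
$20 + $1.80 = $21.80

$21.80


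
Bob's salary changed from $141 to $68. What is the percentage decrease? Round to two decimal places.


Find the absolute change:
|68 - 141| = 73
Divide by original and multiply by 100:
73 / 141 x 100 = 51.7730...% ≈ 51.77%

51.77%


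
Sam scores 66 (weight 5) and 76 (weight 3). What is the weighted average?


Weighted sum:
5 x 66 + 3 x 76 = 558
Total weight:
5 + 3 = 8
Weighted average:
558 / 8 = 69.75

69.75


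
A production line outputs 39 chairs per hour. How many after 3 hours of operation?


Production rate: 39 chairs per hour
Time: 3 hours
Total: 39 x 3 = 117 chairs

117 chairs


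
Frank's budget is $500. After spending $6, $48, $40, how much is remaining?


Add up expenses:
$6 + $48 + $40 = $94
Subtract from budget:
$500 - $94 = $406

$406


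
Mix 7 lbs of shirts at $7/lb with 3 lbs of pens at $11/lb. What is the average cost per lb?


Cost of shirts:
7 x $7 = $49
Cost of pens:
3 x $11 = $33
Total cost: $49 + $33 = $82
Total weight: 10 lbs
Average: $82 / 10 = $8.20/lb

$8.20/lb


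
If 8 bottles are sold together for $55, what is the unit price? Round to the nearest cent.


Total cost: $55
Number of items: 8
Unit price: $55 / 8 = $6.875 ≈ $6.88

$6.88


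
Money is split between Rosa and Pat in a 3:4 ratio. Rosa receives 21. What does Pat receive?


Find the multiplier:
21 / 3 = 7
Apply to Pat's share:
4 x 7 = 28

28


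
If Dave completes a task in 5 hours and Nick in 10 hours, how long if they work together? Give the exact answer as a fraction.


Dave's rate: 1/5 of the job per hour
Nick's rate: 1/10 of the job per hour
Combined rate: 1/5 + 1/10 = 3/10 per hour
Time = 1 / (3/10) = 10/3 hours (≈ 3.33 hours)

10/3 hours


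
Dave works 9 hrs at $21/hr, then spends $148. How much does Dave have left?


Calculate earnings:
9 x $21 = $189
Subtract spending:
$189 - $148 = $41

$41


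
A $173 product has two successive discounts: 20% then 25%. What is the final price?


First discount:
20% of $173 = $34.60
Price after first discount:
$173 - $34.60 = $138.40
Second discount:
25% of $138.40 = $34.60
Final price:
$138.40 - $34.60 = $103.80

$103.80


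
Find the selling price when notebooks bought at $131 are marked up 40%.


Calculate the markup amount:
40% of $131 = $52.40
Add to cost:
$131 + $52.40 = $183.40

$183.40


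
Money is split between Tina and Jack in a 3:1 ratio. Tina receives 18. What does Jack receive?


Find the multiplier:
18 / 3 = 6
Apply to Jack's share:
1 x 6 = 6

6


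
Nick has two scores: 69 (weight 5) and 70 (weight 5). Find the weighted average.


Weighted sum:
5 x 69 + 5 x 70 = 695
Total weight:
5 + 5 = 10
Weighted average:
695 / 10 = 69.5

69.5


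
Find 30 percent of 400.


Convert percentage to decimal:
30% = 0.3
Multiply:
400 x 0.3 = 120

120


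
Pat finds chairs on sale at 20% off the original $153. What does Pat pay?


Calculate the discount amount:
20% of $153 = $30.60
Subtract from original:
$153 - $30.60 = $122.40

$122.40


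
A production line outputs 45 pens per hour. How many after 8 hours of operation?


Production rate: 45 pens per hour
Time: 8 hours
Total: 45 x 8 = 360 pens

360 pens


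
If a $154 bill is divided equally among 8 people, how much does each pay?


Total bill: $154
Number of people: 8
Each pays: $154 / 8 = $19.25

$19.25


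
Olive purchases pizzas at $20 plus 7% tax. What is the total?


Calculate the tax:
7% of $20 = $1.40
Add tax to price:
$20 + $1.40 = $21.40

$21.40


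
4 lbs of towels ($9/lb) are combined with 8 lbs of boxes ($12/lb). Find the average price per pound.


Cost of towels:
4 x $9 = $36
Cost of boxes:
8 x $12 = $96
Total cost: $36 + $96 = $132
Total weight: 12 lbs
Average: $132 / 12 = $11/lb

$11/lb


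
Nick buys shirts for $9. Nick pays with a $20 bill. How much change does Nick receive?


Start with the amount paid:
$20
Subtract the price:
$20 - $9 = $11

$11


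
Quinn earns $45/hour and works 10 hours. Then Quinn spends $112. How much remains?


Calculate earnings:
10 x $45 = $450
Subtract spending:
$450 - $112 = $338

$338


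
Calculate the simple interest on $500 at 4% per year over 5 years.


Use the formula I = P x R x T / 100
P x R x T = 500 x 4 x 5 = 10000
I = 10000 / 100 = $100

$100


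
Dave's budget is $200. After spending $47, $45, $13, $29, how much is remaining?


Add up expenses:
$47 + $45 + $13 + $29 = $134
Subtract from budget:
$200 - $134 = $66

$66


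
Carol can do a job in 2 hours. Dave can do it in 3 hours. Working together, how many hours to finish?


Carol's rate: 1/2 of the job per hour
Dave's rate: 1/3 of the job per hour
Combined rate: 1/2 + 1/3 = 5/6 per hour
Time = 1 / (5/6) = 6/5 = 1.2 hours

1.2 hours


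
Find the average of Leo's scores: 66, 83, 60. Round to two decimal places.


Add the scores:
66 + 83 + 60 = 209
Divide by the number of tests:
209 / 3 = 69.6666... ≈ 69.67

69.67


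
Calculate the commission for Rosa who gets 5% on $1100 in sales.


Convert rate to decimal:
5% = 0.05
Multiply by sales:
$1100 x 0.05 = $55

$55


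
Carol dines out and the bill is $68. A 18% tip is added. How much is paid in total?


Calculate the tip:
18% of $68 = $12.24
Add tip to meal cost:
$68 + $12.24 = $80.24

$80.24


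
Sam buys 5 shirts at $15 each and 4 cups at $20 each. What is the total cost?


Cost of shirts:
5 x $15 = $75
Cost of cups:
4 x $20 = $80
Add both:
$75 + $80 = $155

$155


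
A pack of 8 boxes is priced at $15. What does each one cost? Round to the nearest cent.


Total cost: $15
Number of items: 8
Unit price: $15 / 8 = $1.875 ≈ $1.88

$1.88


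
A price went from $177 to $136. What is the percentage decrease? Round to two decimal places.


Find the absolute change:
|136 - 177| = 41
Divide by original and multiply by 100:
41 / 177 x 100 = 23.1638...% ≈ 23.16%

23.16%


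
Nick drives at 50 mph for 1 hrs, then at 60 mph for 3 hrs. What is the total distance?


Leg 1 distance:
50 x 1 = 50 miles
Leg 2 distance:
60 x 3 = 180 miles
Total distance:
50 + 180 = 230 miles

230 miles


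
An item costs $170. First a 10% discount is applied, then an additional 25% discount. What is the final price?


First discount:
10% of $170 = $17
Price after first discount:
$170 - $17 = $153
Second discount:
25% of $153 = $38.25
Final price:
$153 - $38.25 = $114.75

$114.75


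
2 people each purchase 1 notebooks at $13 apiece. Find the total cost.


Cost per person:
1 x $13 = $13
Group total:
2 x $13 = $26

$26


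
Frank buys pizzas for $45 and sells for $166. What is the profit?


Selling price = $166
Cost price = $45
Profit = selling price - cost price:
Profit = $166 - $45 = $121

$121


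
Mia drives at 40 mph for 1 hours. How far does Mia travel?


Use the formula: distance = speed x time
Speed = 40 mph, Time = 1 hours
40 x 1 = 40 miles

40 miles


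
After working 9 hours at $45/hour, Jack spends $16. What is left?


Calculate earnings:
9 x $45 = $405
Subtract spending:
$405 - $16 = $389

$389


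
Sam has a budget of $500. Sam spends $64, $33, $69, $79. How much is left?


Add up expenses:
$64 + $33 + $69 + $79 = $245
Subtract from budget:
$500 - $245 = $255

$255


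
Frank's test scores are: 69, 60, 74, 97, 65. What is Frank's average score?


Add the scores:
69 + 60 + 74 + 97 + 65 = 365
Divide by the number of tests:
365 / 5 = 73

73


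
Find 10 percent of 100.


Convert percentage to decimal:
10% = 0.1
Multiply:
100 x 0.1 = 10

10


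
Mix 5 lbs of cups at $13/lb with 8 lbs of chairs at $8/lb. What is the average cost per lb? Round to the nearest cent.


Cost of cups:
5 x $13 = $65
Cost of chairs:
8 x $8 = $64
Total cost: $65 + $64 = $129
Total weight: 13 lbs
Average: $129 / 13 = $9.9230... ≈ $9.92/lb

$9.92/lb


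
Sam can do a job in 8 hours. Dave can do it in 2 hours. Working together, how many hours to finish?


Sam's rate: 1/8 of the job per hour
Dave's rate: 1/2 of the job per hour
Combined rate: 1/8 + 1/2 = 5/8 per hour
Time = 1 / (5/8) = 8/5 = 1.6 hours

1.6 hours


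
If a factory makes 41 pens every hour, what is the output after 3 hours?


Production rate: 41 pens per hour
Time: 3 hours
Total: 41 x 3 = 123 pens

123 pens


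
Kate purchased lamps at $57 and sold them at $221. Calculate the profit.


Selling price = $221
Cost price = $57
Profit = selling price - cost price:
Profit = $221 - $57 = $164

$164


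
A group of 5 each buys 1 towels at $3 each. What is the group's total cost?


Cost per person:
1 x $3 = $3
Group total:
5 x $3 = $15

$15


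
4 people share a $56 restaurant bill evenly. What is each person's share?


Total bill: $56
Number of people: 4
Each pays: $56 / 4 = $14

$14


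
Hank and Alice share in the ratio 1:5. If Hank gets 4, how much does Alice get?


Find the multiplier:
4 / 1 = 4
Apply to Alice's share:
5 x 4 = 20

20


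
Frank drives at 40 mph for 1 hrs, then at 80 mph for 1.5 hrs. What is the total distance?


Leg 1 distance:
40 x 1 = 40 miles
Leg 2 distance:
80 x 1.5 = 120 miles
Total distance:
40 + 120 = 160 miles

160 miles


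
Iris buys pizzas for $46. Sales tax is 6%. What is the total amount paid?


Calculate the tax:
6% of $46 = $2.76
Add tax to price:
$46 + $2.76 = $48.76

$48.76


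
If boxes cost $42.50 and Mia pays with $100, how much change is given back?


Start with the amount paid:
$100
Subtract the price:
$100 - $42.50 = $57.50

$57.50


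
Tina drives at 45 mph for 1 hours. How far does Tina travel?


Use the formula: distance = speed x time
Speed = 45 mph, Time = 1 hours
45 x 1 = 45 miles

45 miles


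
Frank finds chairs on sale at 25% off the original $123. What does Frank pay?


Calculate the discount amount:
25% of $123 = $30.75
Subtract from original:
$123 - $30.75 = $92.25

$92.25


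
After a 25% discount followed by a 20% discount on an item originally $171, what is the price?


First discount:
25% of $171 = $42.75
Price after first discount:
$171 - $42.75 = $128.25
Second discount:
20% of $128.25 = $25.65
Final price:
$128.25 - $25.65 = $102.60

$102.60


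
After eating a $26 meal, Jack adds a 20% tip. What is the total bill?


Calculate the tip:
20% of $26 = $5.20
Add tip to meal cost:
$26 + $5.20 = $31.20

$31.20


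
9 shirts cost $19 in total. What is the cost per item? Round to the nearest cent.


Total cost: $19
Number of items: 9
Unit price: $19 / 9 = $2.1111... ≈ $2.11

$2.11


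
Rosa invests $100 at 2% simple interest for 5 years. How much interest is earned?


Use the formula I = P x R x T / 100
P x R x T = 100 x 2 x 5 = 1000
I = 1000 / 100 = $10

$10


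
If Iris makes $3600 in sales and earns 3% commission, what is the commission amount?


Convert rate to decimal:
3% = 0.03
Multiply by sales:
$3600 x 0.03 = $108

$108


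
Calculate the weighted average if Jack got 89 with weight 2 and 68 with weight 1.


Weighted sum:
2 x 89 + 1 x 68 = 246
Total weight:
2 + 1 = 3
Weighted average:
246 / 3 = 82

82


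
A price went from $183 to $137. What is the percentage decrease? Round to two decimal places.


Find the absolute change:
|137 - 183| = 46
Divide by original and multiply by 100:
46 / 183 x 100 = 25.1366...% ≈ 25.14%

25.14%


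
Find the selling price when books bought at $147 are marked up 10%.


Calculate the markup amount:
10% of $147 = $14.70
Add to cost:
$147 + $14.70 = $161.70

$161.70


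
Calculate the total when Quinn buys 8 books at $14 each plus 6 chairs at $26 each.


Cost of books:
8 x $14 = $112
Cost of chairs:
6 x $26 = $156
Add both:
$112 + $156 = $268

$268


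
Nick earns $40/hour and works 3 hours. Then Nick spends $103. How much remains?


Calculate earnings:
3 x $40 = $120
Subtract spending:
$120 - $103 = $17

$17


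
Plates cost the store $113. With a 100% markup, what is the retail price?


Calculate the markup amount:
100% of $113 = $113
Add to cost:
$113 + $113 = $226

$226


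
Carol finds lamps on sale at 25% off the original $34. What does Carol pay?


Calculate the discount amount:
25% of $34 = $8.50
Subtract from original:
$34 - $8.50 = $25.50

$25.50


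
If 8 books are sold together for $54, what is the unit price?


Total cost: $54
Number of items: 8
Unit price: $54 / 8 = $6.75

$6.75


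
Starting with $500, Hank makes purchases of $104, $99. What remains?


Add up expenses:
$104 + $99 = $203
Subtract from budget:
$500 - $203 = $297

$297


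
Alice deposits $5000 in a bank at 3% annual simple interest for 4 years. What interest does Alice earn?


Use the formula I = P x R x T / 100
P x R x T = 5000 x 3 x 4 = 60000
I = 60000 / 100 = $600

$600


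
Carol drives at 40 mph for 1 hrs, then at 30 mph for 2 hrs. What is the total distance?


Leg 1 distance:
40 x 1 = 40 miles
Leg 2 distance:
30 x 2 = 60 miles
Total distance:
40 + 60 = 100 miles

100 miles


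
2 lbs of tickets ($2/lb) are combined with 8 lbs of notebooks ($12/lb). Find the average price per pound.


Cost of tickets:
2 x $2 = $4
Cost of notebooks:
8 x $12 = $96
Total cost: $4 + $96 = $100
Total weight: 10 lbs
Average: $100 / 10 = $10/lb

$10/lb


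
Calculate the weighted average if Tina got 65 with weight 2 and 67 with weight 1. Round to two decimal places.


Weighted sum:
2 x 65 + 1 x 67 = 197
Total weight:
2 + 1 = 3
Weighted average:
197 / 3 = 65.6666... ≈ 65.67

65.67


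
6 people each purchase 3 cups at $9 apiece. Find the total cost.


Cost per person:
3 x $9 = $27
Group total:
6 x $27 = $162

$162


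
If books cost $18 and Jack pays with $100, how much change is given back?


Start with the amount paid:
$100
Subtract the price:
$100 - $18 = $82

$82


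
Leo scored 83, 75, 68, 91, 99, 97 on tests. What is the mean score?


Add the scores:
83 + 75 + 68 + 91 + 99 + 97 = 513
Divide by the number of tests:
513 / 6 = 85.5

85.5


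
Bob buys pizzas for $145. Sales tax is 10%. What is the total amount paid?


Calculate the tax:
10% of $145 = $14.50
Add tax to price:
$145 + $14.50 = $159.50

$159.50


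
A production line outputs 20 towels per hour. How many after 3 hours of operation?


Production rate: 20 towels per hour
Time: 3 hours
Total: 20 x 3 = 60 towels

60 towels


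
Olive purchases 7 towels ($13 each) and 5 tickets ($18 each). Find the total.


Cost of towels:
7 x $13 = $91
Cost of tickets:
5 x $18 = $90
Add both:
$91 + $90 = $181

$181


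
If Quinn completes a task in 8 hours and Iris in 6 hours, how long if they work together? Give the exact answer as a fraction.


Quinn's rate: 1/8 of the job per hour
Iris's rate: 1/6 of the job per hour
Combined rate: 1/8 + 1/6 = 7/24 per hour
Time = 1 / (7/24) = 24/7 hours (≈ 3.43 hours)

24/7 hours


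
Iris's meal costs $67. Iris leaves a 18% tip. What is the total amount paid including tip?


Calculate the tip:
18% of $67 = $12.06
Add tip to meal cost:
$67 + $12.06 = $79.06

$79.06


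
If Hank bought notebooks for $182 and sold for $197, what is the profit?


Selling price = $197
Cost price = $182
Profit = selling price - cost price:
Profit = $197 - $182 = $15

$15


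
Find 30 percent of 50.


Convert percentage to decimal:
30% = 0.3
Multiply:
50 x 0.3 = 15

15


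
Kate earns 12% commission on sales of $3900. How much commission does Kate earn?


Convert rate to decimal:
12% = 0.12
Multiply by sales:
$3900 x 0.12 = $468

$468


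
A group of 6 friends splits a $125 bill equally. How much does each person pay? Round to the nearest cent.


Total bill: $125
Number of people: 6
Each pays: $125 / 6 = $20.8333... ≈ $20.83

$20.83


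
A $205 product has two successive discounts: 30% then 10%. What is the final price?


First discount:
30% of $205 = $61.50
Price after first discount:
$205 - $61.50 = $143.50
Second discount:
10% of $143.50 = $14.35
Final price:
$143.50 - $14.35 = $129.15

$129.15


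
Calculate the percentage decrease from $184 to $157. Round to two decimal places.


Find the absolute change:
|157 - 184| = 27
Divide by original and multiply by 100:
27 / 184 x 100 = 14.6739...% ≈ 14.67%

14.67%


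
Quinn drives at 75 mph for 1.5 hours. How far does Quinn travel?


Use the formula: distance = speed x time
Speed = 75 mph, Time = 1.5 hours
75 x 1.5 = 112.5 miles

112.5 miles


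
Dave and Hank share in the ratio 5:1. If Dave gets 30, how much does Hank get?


Find the multiplier:
30 / 5 = 6
Apply to Hank's share:
1 x 6 = 6

6


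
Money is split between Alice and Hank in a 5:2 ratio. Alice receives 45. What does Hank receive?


Find the multiplier:
45 / 5 = 9
Apply to Hank's share:
2 x 9 = 18

18


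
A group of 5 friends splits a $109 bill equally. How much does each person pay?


Total bill: $109
Number of people: 5
Each pays: $109 / 5 = $21.80

$21.80


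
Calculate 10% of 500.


Convert percentage to decimal:
10% = 0.1
Multiply:
500 x 0.1 = 50

50


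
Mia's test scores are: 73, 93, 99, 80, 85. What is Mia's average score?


Add the scores:
73 + 93 + 99 + 80 + 85 = 430
Divide by the number of tests:
430 / 5 = 86

86


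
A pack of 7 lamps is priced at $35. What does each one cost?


Total cost: $35
Number of items: 7
Unit price: $35 / 7 = $5

$5


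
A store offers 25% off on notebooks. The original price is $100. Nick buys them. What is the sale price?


Calculate the discount amount:
25% of $100 = $25
Subtract from original:
$100 - $25 = $75

$75


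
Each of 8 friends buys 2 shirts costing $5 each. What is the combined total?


Cost per person:
2 x $5 = $10
Group total:
8 x $10 = $80

$80


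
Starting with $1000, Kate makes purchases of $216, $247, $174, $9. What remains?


Add up expenses:
$216 + $247 + $174 + $9 = $646
Subtract from budget:
$1000 - $646 = $354

$354


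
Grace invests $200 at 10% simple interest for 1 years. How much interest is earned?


Use the formula I = P x R x T / 100
P x R x T = 200 x 10 x 1 = 2000
I = 2000 / 100 = $20

$20


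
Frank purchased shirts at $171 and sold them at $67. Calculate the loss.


Selling price = $67
Cost price = $171
Loss = cost price - selling price:
Loss = $171 - $67 = $104

$104


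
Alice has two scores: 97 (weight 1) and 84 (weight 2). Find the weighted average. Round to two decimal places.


Weighted sum:
1 x 97 + 2 x 84 = 265
Total weight:
1 + 2 = 3
Weighted average:
265 / 3 = 88.3333... ≈ 88.33

88.33


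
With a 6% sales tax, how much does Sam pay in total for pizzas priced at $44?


Calculate the tax:
6% of $44 = $2.64
Add tax to price:
$44 + $2.64 = $46.64

$46.64


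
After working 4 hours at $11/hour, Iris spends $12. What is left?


Calculate earnings:
4 x $11 = $44
Subtract spending:
$44 - $12 = $32

$32


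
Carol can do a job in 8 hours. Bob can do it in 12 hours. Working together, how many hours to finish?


Carol's rate: 1/8 of the job per hour
Bob's rate: 1/12 of the job per hour
Combined rate: 1/8 + 1/12 = 5/24 per hour
Time = 1 / (5/24) = 24/5 = 4.8 hours

4.8 hours


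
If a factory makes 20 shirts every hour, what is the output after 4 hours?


Production rate: 20 shirts per hour
Time: 4 hours
Total: 20 x 4 = 80 shirts

80 shirts


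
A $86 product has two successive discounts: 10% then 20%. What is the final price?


First discount:
10% of $86 = $8.60
Price after first discount:
$86 - $8.60 = $77.40
Second discount:
20% of $77.40 = $15.48
Final price:
$77.40 - $15.48 = $61.92

$61.92


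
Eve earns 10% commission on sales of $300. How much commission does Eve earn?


Convert rate to decimal:
10% = 0.1
Multiply by sales:
$300 x 0.1 = $30

$30
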